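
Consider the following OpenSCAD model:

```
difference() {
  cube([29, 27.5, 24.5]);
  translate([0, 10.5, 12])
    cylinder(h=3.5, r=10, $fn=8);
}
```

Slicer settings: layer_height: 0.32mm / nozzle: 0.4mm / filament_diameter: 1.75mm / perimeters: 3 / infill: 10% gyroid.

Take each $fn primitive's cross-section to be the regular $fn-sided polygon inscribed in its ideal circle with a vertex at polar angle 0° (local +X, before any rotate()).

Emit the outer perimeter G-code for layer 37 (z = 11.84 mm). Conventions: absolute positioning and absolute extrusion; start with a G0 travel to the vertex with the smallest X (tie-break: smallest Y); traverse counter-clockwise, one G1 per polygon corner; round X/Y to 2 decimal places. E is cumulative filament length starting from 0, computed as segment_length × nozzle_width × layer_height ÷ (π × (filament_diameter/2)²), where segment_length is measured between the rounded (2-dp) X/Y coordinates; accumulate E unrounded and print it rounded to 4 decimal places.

G0 X0.00 Y0.00 Z11.84
G1 X29.00 Y0.00 E1.5433
G1 X29.00 Y27.50 E3.0067
G1 X0.00 Y27.50 E4.5500
G1 X0.00 Y0.00 E6.0134

At z = 11.84 mm: the cube is present — its section is the full 29×27.5 rectangle; the cylinder at (0, 10.5) is not intersected at this z (z outside [12, 15.5]); Subtracting the remaining from the first: none of the subtracted shapes is present at this height, so the 29×27.5 cube is unchanged — 1 connected region. The outline is a single polygon with 4 vertices. Extrusion per mm of travel: 0.4 × 0.32 / (π × 0.875²) = 0.053216. Accumulating E over each segment gives final E = 6.0134.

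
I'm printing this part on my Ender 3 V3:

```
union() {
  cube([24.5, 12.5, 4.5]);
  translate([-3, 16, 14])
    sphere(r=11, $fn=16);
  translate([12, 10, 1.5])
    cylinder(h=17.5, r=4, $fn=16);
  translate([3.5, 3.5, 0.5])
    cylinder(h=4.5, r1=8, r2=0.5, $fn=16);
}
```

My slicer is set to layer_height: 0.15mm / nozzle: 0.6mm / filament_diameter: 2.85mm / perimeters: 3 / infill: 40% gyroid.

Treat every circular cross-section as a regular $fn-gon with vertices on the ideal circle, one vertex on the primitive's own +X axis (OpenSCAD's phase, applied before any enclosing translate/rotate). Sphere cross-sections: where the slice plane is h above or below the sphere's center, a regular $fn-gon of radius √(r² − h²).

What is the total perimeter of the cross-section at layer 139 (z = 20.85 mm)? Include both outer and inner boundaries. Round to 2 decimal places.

At z = 20.85 mm: the cube is not intersected at this z (z outside [0, 4.5]); the r=11 sphere at (-3, 16) contributes a regular 16-gon of circumradius √(11²−6.85²) = 8.607 (perimeter = 2·16·8.607·sin(180°/16) = 53.73 mm); the cylinder at (12, 10) does not reach this height (z outside [1.5, 19]); the cone at (3.5, 3.5) is not intersected at this z (z outside [0.5, 5]); Combining (union): only the r=11 sphere at (-3, 16) is present, so the union is just that shape — boundary = 53.73 mm. Overall, the cross-section is a single solid region. Total boundary length (outer) = 53.73 mm.

53.73 mm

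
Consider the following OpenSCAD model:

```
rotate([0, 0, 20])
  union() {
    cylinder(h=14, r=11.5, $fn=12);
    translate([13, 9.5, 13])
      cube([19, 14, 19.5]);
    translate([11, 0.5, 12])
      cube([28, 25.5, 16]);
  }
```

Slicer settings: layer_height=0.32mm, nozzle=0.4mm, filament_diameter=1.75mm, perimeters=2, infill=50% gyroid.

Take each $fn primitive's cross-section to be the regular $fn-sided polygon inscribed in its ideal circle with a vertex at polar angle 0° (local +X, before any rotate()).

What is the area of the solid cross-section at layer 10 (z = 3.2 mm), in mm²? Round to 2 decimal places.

At z = 3.2 mm: the r=11.5 cylinder contributes a regular 12-gon of circumradius 11.5 (area = (12/2)·11.500²·sin(360°/12) = 396.75 mm²); the cube at (13, 9.5) is not intersected at this z (z outside [13, 32.5]); the cube at (11, 0.5) does not reach this height (z outside [12, 28]); Taking the union: only the r=11.5 cylinder is present, so the union is just that shape — area = 396.75 mm²; (whole slice rotated 20° about Z — lengths, areas and connectivity unchanged). Overall, the cross-section is a single solid region. Net area = 396.75 mm².

396.75 mm²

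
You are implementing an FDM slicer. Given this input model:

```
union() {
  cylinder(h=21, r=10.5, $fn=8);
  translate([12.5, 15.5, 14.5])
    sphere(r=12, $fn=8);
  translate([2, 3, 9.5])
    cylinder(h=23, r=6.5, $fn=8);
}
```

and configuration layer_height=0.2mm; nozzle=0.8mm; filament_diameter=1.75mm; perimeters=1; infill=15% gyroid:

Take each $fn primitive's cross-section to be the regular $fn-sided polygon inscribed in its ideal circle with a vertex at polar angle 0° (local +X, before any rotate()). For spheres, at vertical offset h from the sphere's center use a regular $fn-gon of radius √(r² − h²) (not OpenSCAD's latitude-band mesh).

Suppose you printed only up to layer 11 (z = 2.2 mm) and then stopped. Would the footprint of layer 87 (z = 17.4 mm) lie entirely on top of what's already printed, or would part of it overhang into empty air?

Compare the two slices. At z = 2.2: the r=10.5 cylinder contributes a regular 8-gon of circumradius 10.5 (area = (8/2)·10.500²·sin(360°/8) = 311.83 mm²); the sphere at (12.5, 15.5) is not intersected at this z (|z−center|=12.300 > r=12); the cylinder at (2, 3) does not reach this height (z outside [9.5, 32.5]); Combining (union): only the r=10.5 cylinder is present, so the union is just that shape — area = 311.83 mm². At z = 17.4: the cylinder: section is a regular 8-gon, circumradius r=10.5 (area = (8/2)·10.500²·sin(360°/8) = 311.83 mm²); the sphere at (12.5, 15.5): section is a regular 8-gon, circumradius = √(r²−h²) = √(12²−2.9²) = 11.644 (area = (8/2)·11.644²·sin(360°/8) = 383.51 mm²); the cylinder at (2, 3): section is a regular 8-gon, circumradius r=6.5 (area = (8/2)·6.500²·sin(360°/8) = 119.50 mm²); Combining (union): the regions partially overlap — summed areas 814.84 mm² minus the doubly-counted overlap 125.21 mm² gives 689.63 mm² — area = 689.63 mm². Checking containment: at z = 17.4 the cross-section extends beyond the z = 2.2 cross-section by about 377.80 mm².

part overhangs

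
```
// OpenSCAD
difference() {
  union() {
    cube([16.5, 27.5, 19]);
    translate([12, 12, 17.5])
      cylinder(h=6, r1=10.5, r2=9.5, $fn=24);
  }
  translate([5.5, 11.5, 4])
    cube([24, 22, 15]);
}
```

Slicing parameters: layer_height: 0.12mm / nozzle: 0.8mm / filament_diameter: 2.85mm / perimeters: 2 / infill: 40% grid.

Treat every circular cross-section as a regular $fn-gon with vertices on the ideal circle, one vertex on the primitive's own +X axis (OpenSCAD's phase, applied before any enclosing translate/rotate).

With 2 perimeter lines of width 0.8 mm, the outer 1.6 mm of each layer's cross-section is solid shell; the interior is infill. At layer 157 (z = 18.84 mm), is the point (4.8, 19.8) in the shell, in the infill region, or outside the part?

shell

At z = 18.84 mm: the 16.5×27.5 cube contributes its full rectangle; the cone at (12, 12): at t=0.223 of its height the radius interpolates to r₁+(r₂−r₁)t = 10.277, giving a regular 24-gon of that circumradius; Merging all regions: the regions partially overlap (shared area 252.87 mm²), so overlapping operands fuse into one piece — 1 connected region; the 24×22 cube at (5.5, 11.5) contributes its full rectangle; Subtracting the remaining from the first: starting from that combined region, the 24×22 cube at (5.5, 11.5) partially overlaps it — only the 216.44 mm² overlap (of its 528.00 mm²) is removed, clipping the outline — 1 connected region. Overall, the cross-section is a single solid region. The nearest boundary edge runs (5.50, 27.50)→(5.50, 11.50); distance from the point to it = 0.70 mm. The point is inside the cross-section, 0.70 mm from the nearest boundary — within the 1.6 mm shell band (2 × 0.8).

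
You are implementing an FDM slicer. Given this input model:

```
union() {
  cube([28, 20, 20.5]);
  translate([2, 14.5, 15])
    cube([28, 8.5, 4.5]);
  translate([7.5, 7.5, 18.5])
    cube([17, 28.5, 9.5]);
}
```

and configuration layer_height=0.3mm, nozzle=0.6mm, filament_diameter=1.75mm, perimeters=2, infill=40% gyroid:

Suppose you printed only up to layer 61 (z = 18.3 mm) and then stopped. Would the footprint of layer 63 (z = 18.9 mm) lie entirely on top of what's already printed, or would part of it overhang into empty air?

part overhangs

Compare the two slices. At z = 18.3: the 28×20 cube contributes its full rectangle (area 560.00 mm²); the cube at (2, 14.5) is present — its section is the full 28×8.5 rectangle (area 238.00 mm²); the cube at (7.5, 7.5) does not reach this height (z outside [18.5, 28]); Taking the union: the regions partially overlap — summed areas 798.00 mm² minus the doubly-counted overlap 143.00 mm² gives 655.00 mm² — area = 655.00 mm². At z = 18.9: the 28×20 cube contributes its full rectangle (area 560.00 mm²); the 28×8.5 cube at (2, 14.5) contributes its full rectangle (area 238.00 mm²); the cube at (7.5, 7.5) (footprint 17×28.5) is included at this height (area 484.50 mm²); Combining (union): the regions partially overlap — summed areas 1282.50 mm² minus the doubly-counted overlap 406.50 mm² gives 876.00 mm² — area = 876.00 mm². Checking containment: at z = 18.9 the cross-section extends beyond the z = 18.3 cross-section by about 221.00 mm².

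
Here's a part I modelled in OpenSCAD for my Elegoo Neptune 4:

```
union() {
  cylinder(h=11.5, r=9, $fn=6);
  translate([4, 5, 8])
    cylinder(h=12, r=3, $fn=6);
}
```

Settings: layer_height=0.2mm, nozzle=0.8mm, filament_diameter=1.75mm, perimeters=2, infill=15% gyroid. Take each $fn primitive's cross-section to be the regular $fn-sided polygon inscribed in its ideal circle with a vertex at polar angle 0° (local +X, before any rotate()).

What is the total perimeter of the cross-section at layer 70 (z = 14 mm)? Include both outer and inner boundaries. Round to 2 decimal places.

18.00 mm

At z = 14 mm: the cylinder is absent (z outside [0, 11.5]); the r=3 cylinder at (4, 5) gives a regular 6-gon of circumradius 3 (constant along its height) (perimeter = 2·6·3.000·sin(180°/6) = 18.00 mm); Merging all regions: only the r=3 cylinder at (4, 5) is present, so the union is just that shape — boundary = 18.00 mm. Overall, the cross-section is a single solid region. Total boundary length (outer) = 18.00 mm.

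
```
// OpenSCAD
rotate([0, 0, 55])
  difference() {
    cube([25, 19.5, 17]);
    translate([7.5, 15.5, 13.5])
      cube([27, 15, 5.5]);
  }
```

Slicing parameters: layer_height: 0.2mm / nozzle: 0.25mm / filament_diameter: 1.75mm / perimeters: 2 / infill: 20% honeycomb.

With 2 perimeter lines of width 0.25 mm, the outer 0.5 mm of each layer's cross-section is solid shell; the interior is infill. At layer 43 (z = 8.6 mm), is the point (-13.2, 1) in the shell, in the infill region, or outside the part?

outside

At z = 8.6 mm: the cube (footprint 25×19.5) is included at this height; the cube at (7.5, 15.5) does not reach this height (z outside [13.5, 19]); Taking the first minus the rest: none of the subtracted shapes is present at this height, so the 25×19.5 cube is unchanged — 1 connected region; (rotated 55° about Z; rotation is an isometry so areas/perimeters/island counts are preserved). Overall, the cross-section is a single solid region. Undo the 55° rotation: the query point maps to (-6.752, 11.386) in the un-rotated model frame. The nearest boundary edge runs (0.00, 19.50)→(0.00, 0.00); distance from the point to it = 6.75 mm. The point is not inside any of the regions above, so it lies outside the cross-section (6.75 mm from the nearest boundary).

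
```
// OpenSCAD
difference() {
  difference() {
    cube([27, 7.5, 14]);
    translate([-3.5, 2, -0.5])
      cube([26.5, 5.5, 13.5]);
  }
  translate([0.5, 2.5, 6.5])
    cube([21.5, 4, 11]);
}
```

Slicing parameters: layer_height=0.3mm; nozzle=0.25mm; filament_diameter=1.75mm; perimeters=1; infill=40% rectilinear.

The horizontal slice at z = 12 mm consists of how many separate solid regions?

1

At z = 12 mm: the cube (footprint 27×7.5) is included at this height; the cube at (-3.5, 2) (footprint 26.5×5.5) is included at this height; After the difference (first − rest): starting from the 27×7.5 cube, the 26.5×5.5 cube at (-3.5, 2) partially overlaps it — only the 126.50 mm² overlap (of its 145.75 mm²) is removed, clipping the outline — 1 connected region; the cube at (0.5, 2.5) (footprint 21.5×4) is included at this height; Subtracting the remaining from the first: starting from that combined region, the 21.5×4 cube at (0.5, 2.5) misses the remaining region (no effect) — 1 connected region. The result has 1 disconnected region.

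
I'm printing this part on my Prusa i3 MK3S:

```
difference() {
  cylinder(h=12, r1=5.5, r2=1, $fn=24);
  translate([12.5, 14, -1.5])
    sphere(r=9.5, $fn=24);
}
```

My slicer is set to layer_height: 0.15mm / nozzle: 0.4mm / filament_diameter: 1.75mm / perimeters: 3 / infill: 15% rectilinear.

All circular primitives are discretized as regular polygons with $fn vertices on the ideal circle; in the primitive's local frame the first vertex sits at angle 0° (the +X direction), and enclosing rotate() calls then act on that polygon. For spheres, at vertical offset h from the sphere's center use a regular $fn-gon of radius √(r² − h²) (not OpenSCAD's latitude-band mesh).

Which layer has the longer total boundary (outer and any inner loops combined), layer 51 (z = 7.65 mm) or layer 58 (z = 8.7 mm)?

Layer 51 (z = 7.65): the cone contributes a regular 24-gon of circumradius 2.631 (interpolated between r1=5.5 and r2=1 at t=0.638) (perimeter = 2·24·2.631·sin(180°/24) = 16.49 mm); the r=9.5 sphere at (12.5, 14) slices to a regular 24-gon of circumradius 2.555 (√(r²−h²) with h=9.15 from center) (perimeter = 2·24·2.555·sin(180°/24) = 16.01 mm); After the difference (first − rest): starting from the cone, the r=9.5 sphere at (12.5, 14) misses the remaining region (no effect) — boundary = 16.49 mm. So its perimeter = 16.49 mm. Layer 58 (z = 8.7): the cone contributes a regular 24-gon of circumradius 2.238 (interpolated between r1=5.5 and r2=1 at t=0.725) (perimeter = 2·24·2.238·sin(180°/24) = 14.02 mm); the sphere at (12.5, 14) is absent (|z−center|=10.200 > r=9.5); Taking the first minus the rest: none of the subtracted shapes is present at this height, so the cone is unchanged — boundary = 14.02 mm. So its perimeter = 14.02 mm. Layer 51 is larger (16.49 vs 14.02 mm).

layer 51 (z = 7.65 mm)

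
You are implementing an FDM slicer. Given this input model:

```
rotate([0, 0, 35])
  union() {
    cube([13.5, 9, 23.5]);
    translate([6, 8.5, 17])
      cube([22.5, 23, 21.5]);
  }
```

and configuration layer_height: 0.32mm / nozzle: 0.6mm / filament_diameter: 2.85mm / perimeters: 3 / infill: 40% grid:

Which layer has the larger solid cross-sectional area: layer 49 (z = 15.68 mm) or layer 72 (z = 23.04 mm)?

Layer 49 (z = 15.68): the 13.5×9 cube contributes its full rectangle (area 121.50 mm²); the cube at (6, 8.5) is absent (z outside [17, 38.5]); Combining (union): only the 13.5×9 cube is present, so the union is just that shape — area = 121.50 mm²; (rotated 35° about Z; rotation is an isometry so areas/perimeters/island counts are preserved). So its area = 121.50 mm². Layer 72 (z = 23.04): the 13.5×9 cube contributes its full rectangle (area 121.50 mm²); the cube at (6, 8.5) (footprint 22.5×23) is included at this height (area 517.50 mm²); Combining (union): the regions partially overlap — summed areas 639.00 mm² minus the doubly-counted overlap 3.75 mm² gives 635.25 mm² — area = 635.25 mm²; (whole slice rotated 35° about Z — lengths, areas and connectivity unchanged). So its area = 635.25 mm². Layer 72 is larger (635.25 vs 121.50 mm²).

layer 72 (z = 23.04 mm)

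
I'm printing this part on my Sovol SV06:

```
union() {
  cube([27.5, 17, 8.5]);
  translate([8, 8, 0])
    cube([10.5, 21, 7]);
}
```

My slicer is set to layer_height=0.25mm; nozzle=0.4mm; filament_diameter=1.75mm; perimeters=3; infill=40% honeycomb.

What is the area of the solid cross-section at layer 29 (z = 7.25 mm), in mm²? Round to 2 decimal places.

467.50 mm²

At z = 7.25 mm: the 27.5×17 cube contributes its full rectangle (area 467.50 mm²); the cube at (8, 8) does not reach this height (z outside [0, 7]); Taking the union: only the 27.5×17 cube is present, so the union is just that shape — area = 467.50 mm². Overall, the cross-section is a single solid region. Net area = 467.50 mm².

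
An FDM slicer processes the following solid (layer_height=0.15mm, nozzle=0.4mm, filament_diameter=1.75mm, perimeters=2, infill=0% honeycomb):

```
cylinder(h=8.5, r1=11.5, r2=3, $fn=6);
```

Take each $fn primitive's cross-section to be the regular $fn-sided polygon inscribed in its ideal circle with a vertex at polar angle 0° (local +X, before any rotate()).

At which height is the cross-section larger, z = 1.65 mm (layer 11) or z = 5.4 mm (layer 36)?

layer 11 (z = 1.65 mm)

Layer 11 (z = 1.65): the cone: at t=0.194 of its height the radius interpolates to r₁+(r₂−r₁)t = 9.850, giving a regular 6-gon of that circumradius (area = (6/2)·9.850²·sin(360°/6) = 252.07 mm²). So its area = 252.07 mm². Layer 36 (z = 5.4): the cone contributes a regular 6-gon of circumradius 6.100 (interpolated between r1=11.5 and r2=3 at t=0.635) (area = (6/2)·6.100²·sin(360°/6) = 96.67 mm²). So its area = 96.67 mm². Layer 11 is larger (252.07 vs 96.67 mm²).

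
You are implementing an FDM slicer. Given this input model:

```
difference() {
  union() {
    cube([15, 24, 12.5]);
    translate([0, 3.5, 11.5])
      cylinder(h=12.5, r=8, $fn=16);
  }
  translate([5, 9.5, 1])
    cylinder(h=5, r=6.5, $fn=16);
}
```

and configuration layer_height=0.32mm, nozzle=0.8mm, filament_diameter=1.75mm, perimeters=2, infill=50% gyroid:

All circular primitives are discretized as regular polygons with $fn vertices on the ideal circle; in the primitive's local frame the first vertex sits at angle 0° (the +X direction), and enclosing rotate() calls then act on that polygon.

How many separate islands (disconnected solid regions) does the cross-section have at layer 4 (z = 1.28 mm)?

1

At z = 1.28 mm: the 15×24 cube contributes its full rectangle; the cylinder at (0, 3.5) does not reach this height (z outside [11.5, 24]); Taking the union: only the 15×24 cube is present, so the union is just that shape — 1 connected region; the cylinder at (5, 9.5): section is a regular 16-gon, circumradius r=6.5; Subtracting the remaining from the first: starting from the result so far, the r=6.5 cylinder at (5, 9.5) partially overlaps it — only the 121.60 mm² overlap (of its 129.35 mm²) is removed, clipping the outline — 1 connected region. Overall, the cross-section is a single solid region. Island count = 1.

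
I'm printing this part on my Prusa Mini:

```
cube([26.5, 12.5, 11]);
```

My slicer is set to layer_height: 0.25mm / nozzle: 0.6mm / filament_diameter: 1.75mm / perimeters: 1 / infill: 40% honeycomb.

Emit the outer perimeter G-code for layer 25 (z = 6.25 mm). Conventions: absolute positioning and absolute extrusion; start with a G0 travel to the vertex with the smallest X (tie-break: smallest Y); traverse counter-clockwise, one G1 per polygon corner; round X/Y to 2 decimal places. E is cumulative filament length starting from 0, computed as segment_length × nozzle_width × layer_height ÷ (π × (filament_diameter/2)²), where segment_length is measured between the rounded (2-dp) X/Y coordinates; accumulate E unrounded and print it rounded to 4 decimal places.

G0 X0.00 Y0.00 Z6.25
G1 X26.50 Y0.00 E1.6526
G1 X26.50 Y12.50 E2.4321
G1 X0.00 Y12.50 E4.0848
G1 X0.00 Y0.00 E4.8643

At z = 6.25 mm: the cube is present — its section is the full 26.5×12.5 rectangle. The outline is a single polygon with 4 vertices. Extrusion per mm of travel: 0.6 × 0.25 / (π × 0.875²) = 0.062363. Accumulating E over each segment gives final E = 4.8643.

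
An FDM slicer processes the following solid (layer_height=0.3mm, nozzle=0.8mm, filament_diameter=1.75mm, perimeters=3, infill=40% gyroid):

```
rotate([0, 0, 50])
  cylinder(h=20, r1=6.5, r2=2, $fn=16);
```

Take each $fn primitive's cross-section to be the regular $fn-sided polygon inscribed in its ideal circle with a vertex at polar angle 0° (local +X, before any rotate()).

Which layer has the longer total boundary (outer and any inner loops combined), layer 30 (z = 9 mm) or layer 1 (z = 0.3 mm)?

Layer 30 (z = 9): the cone contributes a regular 16-gon of circumradius 4.475 (interpolated between r1=6.5 and r2=2 at t=0.450) (perimeter = 2·16·4.475·sin(180°/16) = 27.94 mm); (rotated 50° about Z; rotation is an isometry so areas/perimeters/island counts are preserved). So its perimeter = 27.94 mm. Layer 1 (z = 0.3): the cone (r1=6.5→r2=2) has section circumradius 6.433 here — a regular 16-gon (perimeter = 2·16·6.433·sin(180°/16) = 40.16 mm); (whole slice rotated 50° about Z — lengths, areas and connectivity unchanged). So its perimeter = 40.16 mm. Layer 1 is larger (40.16 vs 27.94 mm).

layer 1 (z = 0.3 mm)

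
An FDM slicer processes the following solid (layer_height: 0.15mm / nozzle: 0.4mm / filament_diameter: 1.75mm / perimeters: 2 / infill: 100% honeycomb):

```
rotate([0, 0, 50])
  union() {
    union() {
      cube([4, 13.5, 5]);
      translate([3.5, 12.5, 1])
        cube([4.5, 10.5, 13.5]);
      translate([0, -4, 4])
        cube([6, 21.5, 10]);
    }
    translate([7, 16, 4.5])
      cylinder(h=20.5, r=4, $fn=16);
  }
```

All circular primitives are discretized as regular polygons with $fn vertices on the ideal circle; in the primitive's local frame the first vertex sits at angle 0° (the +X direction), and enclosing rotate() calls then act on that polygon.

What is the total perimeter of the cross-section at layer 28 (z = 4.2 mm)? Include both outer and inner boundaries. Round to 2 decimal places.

At z = 4.2 mm: the cube is present — its section is the full 4×13.5 rectangle (perimeter 35.00 mm); the cube at (3.5, 12.5) is present — its section is the full 4.5×10.5 rectangle (perimeter 30.00 mm); the 6×21.5 cube at (0, -4) contributes its full rectangle (perimeter 55.00 mm); Combining (union): the regions partially overlap (shared area 66.50 mm²), so the edge portions inside another operand are dropped and the merged outline is re-measured after clipping — boundary = 70.00 mm; the cylinder at (7, 16) is not intersected at this z (z outside [4.5, 25]); Taking the union: only the result so far is present, so the union is just that shape — boundary = 70.00 mm; (whole slice rotated 50° about Z — lengths, areas and connectivity unchanged). Overall, the cross-section is a single solid region. Total boundary length (outer) = 70.00 mm.

70.00 mm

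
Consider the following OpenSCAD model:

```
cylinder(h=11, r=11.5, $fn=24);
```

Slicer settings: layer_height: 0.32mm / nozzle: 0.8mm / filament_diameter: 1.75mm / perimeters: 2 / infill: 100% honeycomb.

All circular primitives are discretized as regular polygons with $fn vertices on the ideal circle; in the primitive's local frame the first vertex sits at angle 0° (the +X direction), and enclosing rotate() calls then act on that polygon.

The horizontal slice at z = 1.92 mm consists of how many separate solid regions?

At z = 1.92 mm: the r=11.5 cylinder gives a regular 24-gon of circumradius 11.5 (constant along its height). The result has 1 disconnected region.

1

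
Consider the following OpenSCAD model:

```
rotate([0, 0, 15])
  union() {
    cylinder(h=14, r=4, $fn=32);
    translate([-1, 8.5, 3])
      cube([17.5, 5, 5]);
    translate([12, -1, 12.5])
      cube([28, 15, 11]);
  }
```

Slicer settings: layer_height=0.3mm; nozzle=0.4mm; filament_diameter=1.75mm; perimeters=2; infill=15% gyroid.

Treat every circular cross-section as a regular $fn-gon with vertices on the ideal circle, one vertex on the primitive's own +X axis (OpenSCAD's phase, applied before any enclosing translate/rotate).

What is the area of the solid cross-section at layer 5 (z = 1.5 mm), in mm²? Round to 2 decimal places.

49.94 mm²

At z = 1.5 mm: the cylinder: section is a regular 32-gon, circumradius r=4 (area = (32/2)·4.000²·sin(360°/32) = 49.94 mm²); the cube at (-1, 8.5) does not reach this height (z outside [3, 8]); the cube at (12, -1) does not reach this height (z outside [12.5, 23.5]); Taking the union: only the r=4 cylinder is present, so the union is just that shape — area = 49.94 mm²; (whole slice rotated 15° about Z — lengths, areas and connectivity unchanged). Overall, the cross-section is a single solid region. Net area = 49.94 mm².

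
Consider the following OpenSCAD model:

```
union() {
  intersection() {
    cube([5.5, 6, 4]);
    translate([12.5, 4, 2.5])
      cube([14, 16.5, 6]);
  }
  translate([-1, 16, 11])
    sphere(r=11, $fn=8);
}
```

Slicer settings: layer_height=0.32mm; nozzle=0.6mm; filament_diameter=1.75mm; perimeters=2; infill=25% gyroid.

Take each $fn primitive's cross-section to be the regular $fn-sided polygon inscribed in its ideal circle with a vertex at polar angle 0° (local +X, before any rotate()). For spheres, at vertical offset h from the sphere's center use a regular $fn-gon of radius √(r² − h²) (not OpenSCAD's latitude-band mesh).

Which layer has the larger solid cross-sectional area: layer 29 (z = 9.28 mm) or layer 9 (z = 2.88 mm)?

layer 29 (z = 9.28 mm)

Layer 29 (z = 9.28): the cube is absent (z outside [0, 4]); the cube at (12.5, 4) is absent (z outside [2.5, 8.5]); Keeping only the common overlap: at least one operand is absent at this height, so nothing remains; the sphere at (-1, 16): section is a regular 8-gon, circumradius = √(r²−h²) = √(11²−1.72²) = 10.865 (area = (8/2)·10.865²·sin(360°/8) = 333.87 mm²); Merging all regions: only the r=11 sphere at (-1, 16) is present, so the union is just that shape — area = 333.87 mm². So its area = 333.87 mm². Layer 9 (z = 2.88): the 5.5×6 cube contributes its full rectangle (area 33.00 mm²); the 14×16.5 cube at (12.5, 4) contributes its full rectangle (area 231.00 mm²); Keeping only the common overlap: the 14×16.5 cube at (12.5, 4) does not overlap the 5.5×6 cube (empty) — nothing remains; the sphere at (-1, 16): section is a regular 8-gon, circumradius = √(r²−h²) = √(11²−8.12²) = 7.421 (area = (8/2)·7.421²·sin(360°/8) = 155.75 mm²); Taking the union: only the r=11 sphere at (-1, 16) is present, so the union is just that shape — area = 155.75 mm². So its area = 155.75 mm². Layer 29 is larger (333.87 vs 155.75 mm²).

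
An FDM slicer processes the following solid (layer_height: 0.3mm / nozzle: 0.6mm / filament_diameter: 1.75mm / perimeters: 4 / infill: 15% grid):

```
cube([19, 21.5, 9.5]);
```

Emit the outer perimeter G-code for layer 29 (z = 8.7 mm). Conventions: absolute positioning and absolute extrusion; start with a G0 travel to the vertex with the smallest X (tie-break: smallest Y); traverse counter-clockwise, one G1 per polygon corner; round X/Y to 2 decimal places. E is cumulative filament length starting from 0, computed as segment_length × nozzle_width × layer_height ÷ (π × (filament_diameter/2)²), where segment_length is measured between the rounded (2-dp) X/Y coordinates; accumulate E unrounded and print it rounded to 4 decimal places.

At z = 8.7 mm: the cube (footprint 19×21.5) is included at this height. The outline is a single polygon with 4 vertices. Extrusion per mm of travel: 0.6 × 0.3 / (π × 0.875²) = 0.074835. Accumulating E over each segment gives final E = 6.0617.

G0 X0.00 Y0.00 Z8.70
G1 X19.00 Y0.00 E1.4219
G1 X19.00 Y21.50 E3.0308
G1 X0.00 Y21.50 E4.4527
G1 X0.00 Y0.00 E6.0617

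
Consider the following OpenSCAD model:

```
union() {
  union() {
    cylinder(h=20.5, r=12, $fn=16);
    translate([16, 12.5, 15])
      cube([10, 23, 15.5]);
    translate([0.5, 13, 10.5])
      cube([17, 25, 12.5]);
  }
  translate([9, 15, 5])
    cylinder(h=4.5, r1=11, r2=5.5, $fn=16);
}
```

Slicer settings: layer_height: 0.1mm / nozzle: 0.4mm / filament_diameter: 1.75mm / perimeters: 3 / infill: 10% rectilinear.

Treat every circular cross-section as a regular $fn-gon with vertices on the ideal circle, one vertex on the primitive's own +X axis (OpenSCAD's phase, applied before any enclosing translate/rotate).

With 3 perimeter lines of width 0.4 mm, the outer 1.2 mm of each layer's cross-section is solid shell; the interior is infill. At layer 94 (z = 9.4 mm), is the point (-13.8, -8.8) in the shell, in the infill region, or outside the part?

At z = 9.4 mm: the r=12 cylinder gives a regular 16-gon of circumradius 12 (constant along its height); the cube at (16, 12.5) is absent (z outside [15, 30.5]); the cube at (0.5, 13) is not intersected at this z (z outside [10.5, 23]); Merging all regions: only the r=12 cylinder is present, so the union is just that shape — 1 connected region; the cone at (9, 15): at t=0.978 of its height the radius interpolates to r₁+(r₂−r₁)t = 5.622, giving a regular 16-gon of that circumradius; Taking the union: the 2 present regions are separate (no shared area or edge), so areas and boundary lengths simply add and each stays a separate island — 2 connected regions. Overall, the cross-section has 2 separate islands. The nearest boundary edge runs (-8.49, -8.49)→(-11.09, -4.59); distance from the point to it = 4.59 mm. The point is not inside any of the regions above, so it lies outside the cross-section (4.59 mm from the nearest boundary).

outside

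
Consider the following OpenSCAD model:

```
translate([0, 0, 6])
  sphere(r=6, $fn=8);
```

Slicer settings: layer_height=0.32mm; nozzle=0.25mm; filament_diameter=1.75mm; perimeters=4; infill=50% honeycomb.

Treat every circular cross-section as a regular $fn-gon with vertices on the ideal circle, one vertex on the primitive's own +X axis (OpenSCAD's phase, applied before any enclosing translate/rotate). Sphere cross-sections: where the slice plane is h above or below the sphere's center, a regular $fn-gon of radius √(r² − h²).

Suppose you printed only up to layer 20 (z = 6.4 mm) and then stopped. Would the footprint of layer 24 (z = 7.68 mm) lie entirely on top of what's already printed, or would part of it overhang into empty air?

entirely on top

Compare the two slices. At z = 6.4: the r=6 sphere contributes a regular 8-gon of circumradius √(6²−0.4²) = 5.987 (area = (8/2)·5.987²·sin(360°/8) = 101.37 mm²). At z = 7.68: the r=6 sphere contributes a regular 8-gon of circumradius √(6²−1.68²) = 5.760 (area = (8/2)·5.760²·sin(360°/8) = 93.84 mm²). Checking containment: the cross-section at z = 7.68 is a subset of the cross-section at z = 6.4.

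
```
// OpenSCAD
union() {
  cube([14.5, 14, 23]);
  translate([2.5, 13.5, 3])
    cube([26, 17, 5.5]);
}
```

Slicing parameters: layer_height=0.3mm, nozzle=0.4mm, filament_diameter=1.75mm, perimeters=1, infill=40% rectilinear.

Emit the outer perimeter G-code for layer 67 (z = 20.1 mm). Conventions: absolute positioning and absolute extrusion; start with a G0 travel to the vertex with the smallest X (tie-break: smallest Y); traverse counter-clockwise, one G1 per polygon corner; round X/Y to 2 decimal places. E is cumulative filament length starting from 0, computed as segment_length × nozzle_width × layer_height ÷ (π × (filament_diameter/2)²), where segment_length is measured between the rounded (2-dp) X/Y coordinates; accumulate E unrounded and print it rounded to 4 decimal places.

At z = 20.1 mm: the cube is present — its section is the full 14.5×14 rectangle; the cube at (2.5, 13.5) is absent (z outside [3, 8.5]); Merging all regions: only the 14.5×14 cube is present, so the union is just that shape — 1 connected region. The outline is a single polygon with 4 vertices. Extrusion per mm of travel: 0.4 × 0.3 / (π × 0.875²) = 0.049890. Accumulating E over each segment gives final E = 2.8437.

G0 X0.00 Y0.00 Z20.10
G1 X14.50 Y0.00 E0.7234
G1 X14.50 Y14.00 E1.4219
G1 X0.00 Y14.00 E2.1453
G1 X0.00 Y0.00 E2.8437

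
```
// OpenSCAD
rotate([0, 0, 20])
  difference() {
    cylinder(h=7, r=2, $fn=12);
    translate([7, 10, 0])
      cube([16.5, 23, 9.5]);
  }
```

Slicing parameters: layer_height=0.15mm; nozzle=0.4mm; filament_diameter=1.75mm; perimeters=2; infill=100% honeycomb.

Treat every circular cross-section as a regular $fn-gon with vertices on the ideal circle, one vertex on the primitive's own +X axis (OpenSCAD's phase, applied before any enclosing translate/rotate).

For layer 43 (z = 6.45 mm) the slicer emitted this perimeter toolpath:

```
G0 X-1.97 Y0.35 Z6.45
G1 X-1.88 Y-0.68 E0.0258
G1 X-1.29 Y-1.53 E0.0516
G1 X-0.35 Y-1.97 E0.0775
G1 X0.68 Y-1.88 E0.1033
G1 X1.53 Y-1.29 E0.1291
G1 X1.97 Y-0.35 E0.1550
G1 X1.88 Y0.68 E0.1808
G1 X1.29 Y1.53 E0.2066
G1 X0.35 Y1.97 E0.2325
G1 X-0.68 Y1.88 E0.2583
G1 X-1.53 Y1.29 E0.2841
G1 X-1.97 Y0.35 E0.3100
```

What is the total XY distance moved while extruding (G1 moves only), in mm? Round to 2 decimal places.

Sum the Euclidean lengths of each G1 segment: total = 12.43 mm.

12.43 mm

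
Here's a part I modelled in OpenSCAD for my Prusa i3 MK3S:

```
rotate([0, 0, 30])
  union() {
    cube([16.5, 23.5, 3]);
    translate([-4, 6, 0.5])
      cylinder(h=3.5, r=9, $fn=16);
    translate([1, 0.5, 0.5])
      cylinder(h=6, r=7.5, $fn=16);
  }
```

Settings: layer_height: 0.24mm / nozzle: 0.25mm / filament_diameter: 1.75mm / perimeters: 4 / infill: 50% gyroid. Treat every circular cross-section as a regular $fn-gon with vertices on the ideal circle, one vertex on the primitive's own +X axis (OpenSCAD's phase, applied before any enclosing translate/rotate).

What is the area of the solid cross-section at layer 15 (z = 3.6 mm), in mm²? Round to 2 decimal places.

At z = 3.6 mm: the cube does not reach this height (z outside [0, 3]); the r=9 cylinder at (-4, 6) contributes a regular 16-gon of circumradius 9 (area = (16/2)·9.000²·sin(360°/16) = 247.98 mm²); the r=7.5 cylinder at (1, 0.5) contributes a regular 16-gon of circumradius 7.5 (area = (16/2)·7.500²·sin(360°/16) = 172.21 mm²); Taking the union: the regions partially overlap — summed areas 420.19 mm² minus the doubly-counted overlap 90.78 mm² gives 329.41 mm² — area = 329.41 mm²; (rotated 30° about Z; rotation is an isometry so areas/perimeters/island counts are preserved). Overall, the cross-section is a single solid region. Net area = 329.41 mm².

329.41 mm²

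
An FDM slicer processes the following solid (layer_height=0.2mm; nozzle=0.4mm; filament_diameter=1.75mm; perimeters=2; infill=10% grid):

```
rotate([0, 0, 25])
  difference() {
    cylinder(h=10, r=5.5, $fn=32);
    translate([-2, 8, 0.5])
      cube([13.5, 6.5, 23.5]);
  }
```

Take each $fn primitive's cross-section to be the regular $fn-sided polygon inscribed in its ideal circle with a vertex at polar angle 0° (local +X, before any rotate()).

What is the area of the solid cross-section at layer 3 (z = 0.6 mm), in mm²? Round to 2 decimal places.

94.42 mm²

At z = 0.6 mm: the cylinder: section is a regular 32-gon, circumradius r=5.5 (area = (32/2)·5.500²·sin(360°/32) = 94.42 mm²); the cube at (-2, 8) (footprint 13.5×6.5) is included at this height (area 87.75 mm²); Subtracting the remaining from the first: starting from the r=5.5 cylinder (94.42 mm²), the 13.5×6.5 cube at (-2, 8) misses the remaining region (no effect) — area = 94.42 mm²; (whole slice rotated 25° about Z — lengths, areas and connectivity unchanged). Overall, the cross-section is a single solid region. Net area = 94.42 mm².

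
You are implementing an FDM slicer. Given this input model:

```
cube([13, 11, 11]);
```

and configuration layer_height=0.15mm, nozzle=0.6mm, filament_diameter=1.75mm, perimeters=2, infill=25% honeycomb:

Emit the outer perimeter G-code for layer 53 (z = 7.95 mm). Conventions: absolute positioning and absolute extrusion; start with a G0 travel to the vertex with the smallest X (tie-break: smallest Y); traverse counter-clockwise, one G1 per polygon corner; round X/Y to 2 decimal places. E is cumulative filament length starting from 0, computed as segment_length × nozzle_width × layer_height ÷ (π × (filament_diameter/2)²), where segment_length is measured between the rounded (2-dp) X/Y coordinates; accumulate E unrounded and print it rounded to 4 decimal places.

At z = 7.95 mm: the cube (footprint 13×11) is included at this height. The outline is a single polygon with 4 vertices. Extrusion per mm of travel: 0.6 × 0.15 / (π × 0.875²) = 0.037418. Accumulating E over each segment gives final E = 1.7960.

G0 X0.00 Y0.00 Z7.95
G1 X13.00 Y0.00 E0.4864
G1 X13.00 Y11.00 E0.8980
G1 X0.00 Y11.00 E1.3845
G1 X0.00 Y0.00 E1.7960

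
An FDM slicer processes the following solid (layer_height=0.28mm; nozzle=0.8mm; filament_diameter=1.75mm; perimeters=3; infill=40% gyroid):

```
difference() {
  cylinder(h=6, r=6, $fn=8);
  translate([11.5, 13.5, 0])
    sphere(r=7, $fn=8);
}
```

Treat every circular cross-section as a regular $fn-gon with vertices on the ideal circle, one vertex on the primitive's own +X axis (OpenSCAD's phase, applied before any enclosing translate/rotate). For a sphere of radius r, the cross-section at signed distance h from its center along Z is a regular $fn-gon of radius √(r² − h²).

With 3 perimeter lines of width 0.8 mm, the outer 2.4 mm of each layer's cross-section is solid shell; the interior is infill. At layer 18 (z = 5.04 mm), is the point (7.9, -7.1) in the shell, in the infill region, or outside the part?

outside

At z = 5.04 mm: the r=6 cylinder contributes a regular 8-gon of circumradius 6; the r=7 sphere at (11.5, 13.5) contributes a regular 8-gon of circumradius √(7²−5.04²) = 4.858; Taking the first minus the rest: starting from the r=6 cylinder, the r=7 sphere at (11.5, 13.5) misses the remaining region (no effect) — 1 connected region. Overall, the cross-section is a single solid region. The nearest boundary edge runs (4.24, -4.24)→(-0.00, -6.00); distance from the point to it = 4.64 mm. The point is not inside any of the regions above, so it lies outside the cross-section (4.64 mm from the nearest boundary).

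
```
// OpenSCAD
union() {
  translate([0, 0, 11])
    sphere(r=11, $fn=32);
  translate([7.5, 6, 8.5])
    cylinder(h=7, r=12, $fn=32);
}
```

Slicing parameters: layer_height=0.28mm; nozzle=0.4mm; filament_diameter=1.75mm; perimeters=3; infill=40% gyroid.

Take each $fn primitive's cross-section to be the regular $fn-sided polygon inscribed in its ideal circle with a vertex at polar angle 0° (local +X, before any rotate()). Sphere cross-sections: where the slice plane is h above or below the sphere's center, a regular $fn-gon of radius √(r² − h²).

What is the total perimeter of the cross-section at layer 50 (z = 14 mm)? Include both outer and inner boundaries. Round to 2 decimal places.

At z = 14 mm: the sphere: section is a regular 32-gon, circumradius = √(r²−h²) = √(11²−3²) = 10.583 (perimeter = 2·32·10.583·sin(180°/32) = 66.39 mm); the r=12 cylinder at (7.5, 6) gives a regular 32-gon of circumradius 12 (constant along its height) (perimeter = 2·32·12.000·sin(180°/32) = 75.28 mm); Combining (union): the regions partially overlap (shared area 187.52 mm²), so the edge portions inside another operand are dropped and the merged outline is re-measured after clipping — boundary = 90.89 mm. Overall, the cross-section is a single solid region. Total boundary length (outer) = 90.89 mm.

90.89 mm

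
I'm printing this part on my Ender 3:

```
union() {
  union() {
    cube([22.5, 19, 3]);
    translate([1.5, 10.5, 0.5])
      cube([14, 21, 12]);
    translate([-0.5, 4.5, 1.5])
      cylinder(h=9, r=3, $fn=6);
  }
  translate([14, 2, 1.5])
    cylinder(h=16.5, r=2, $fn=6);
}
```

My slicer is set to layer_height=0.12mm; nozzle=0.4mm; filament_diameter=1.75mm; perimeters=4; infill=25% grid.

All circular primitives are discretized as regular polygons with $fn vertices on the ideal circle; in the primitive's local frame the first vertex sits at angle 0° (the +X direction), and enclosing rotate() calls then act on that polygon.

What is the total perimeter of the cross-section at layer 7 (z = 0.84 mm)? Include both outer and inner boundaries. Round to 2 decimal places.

108.00 mm

At z = 0.84 mm: the cube is present — its section is the full 22.5×19 rectangle (perimeter 83.00 mm); the 14×21 cube at (1.5, 10.5) contributes its full rectangle (perimeter 70.00 mm); the cylinder at (-0.5, 4.5) is absent (z outside [1.5, 10.5]); Combining (union): the regions partially overlap (shared area 119.00 mm²), so the edge portions inside another operand are dropped and the merged outline is re-measured after clipping — boundary = 108.00 mm; the cylinder at (14, 2) does not reach this height (z outside [1.5, 18]); Taking the union: only that combined region is present, so the union is just that shape — boundary = 108.00 mm. Overall, the cross-section is a single solid region. Total boundary length (outer) = 108.00 mm.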